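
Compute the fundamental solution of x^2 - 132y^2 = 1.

First expand sqrt(132) as a continued fraction. With x_i = (sqrt(132) + m_i)/d_i and (m_0, d_0) = (0, 1): a_0 = floor(sqrt(132)) = 11, since 11^2 = 121 <= 132 < 144 = 12^2.
Iterate m_{i+1} = d_i*a_i - m_i, d_{i+1} = (132 - m_{i+1}^2)/d_i, a_{i+1} = floor((a_0 + m_{i+1})/d_{i+1}):
  m_1 = 1*11 - 0 = 11, d_1 = (132 - 11^2)/1 = 11/1 = 11, a_1 = floor((11 + 11)/11) = 2.
  m_2 = 11*2 - 11 = 11, d_2 = (132 - 11^2)/11 = 11/11 = 1, a_2 = floor((11 + 11)/1) = 22.
  m_3 = 1*22 - 11 = 11, d_3 = (132 - 11^2)/1 = 11/1 = 11: (m_3, d_3) = (m_1, d_1) = (11, 11), so from here the quotients repeat a_1, a_2; the period length is 2.
So sqrt(132) = [11; (2, 22)] with period length k = 2.
k is even, so the fundamental solution of x^2 - 132y^2 = 1 is (p_{k-1}, q_{k-1}) = (p_1, q_1); compute convergents through index 1.
Convergents (p_i = a_i*p_{i-1} + p_{i-2}, q_i = a_i*q_{i-1} + q_{i-2} with p_{-2}=0, p_{-1}=1, q_{-2}=1, q_{-1}=0):
  i=0: a_0=11, p_0 = 11*1 + 0 = 11, q_0 = 11*0 + 1 = 1.
  i=1: a_1=2, p_1 = 2*11 + 1 = 23, q_1 = 2*1 + 0 = 2.
Check: 23^2 - 132*2^2 = 529 - 528 = 1, so (x, y) = (23, 2) solves the equation, and by the theorem it is the least positive solution.

(x, y) = (23, 2)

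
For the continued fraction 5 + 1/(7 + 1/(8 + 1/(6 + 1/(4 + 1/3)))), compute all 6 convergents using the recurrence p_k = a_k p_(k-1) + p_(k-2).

5/1, 36/7, 293/57, 1794/349, 7469/1453, 24201/4708

Using the convergent recurrence p_i = a_i*p_{i-1} + p_{i-2}, q_i = a_i*q_{i-1} + q_{i-2} with p_{-2}=0, p_{-1}=1, q_{-2}=1, q_{-1}=0:
  i=0: a_0=5, p_0 = 5*1 + 0 = 5, q_0 = 5*0 + 1 = 1.
  i=1: a_1=7, p_1 = 7*5 + 1 = 36, q_1 = 7*1 + 0 = 7.
  i=2: a_2=8, p_2 = 8*36 + 5 = 293, q_2 = 8*7 + 1 = 57.
  i=3: a_3=6, p_3 = 6*293 + 36 = 1794, q_3 = 6*57 + 7 = 349.
  i=4: a_4=4, p_4 = 4*1794 + 293 = 7469, q_4 = 4*349 + 57 = 1453.
  i=5: a_5=3, p_5 = 3*7469 + 1794 = 24201, q_5 = 3*1453 + 349 = 4708.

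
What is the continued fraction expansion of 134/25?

Run the Euclidean algorithm on 134 and 25; the successive quotients are the partial quotients a_0, a_1, ... (each step inverts the fractional part left over by the previous one):
  134 = 5*25 + 9, so a_0 = 5.
  25 = 2*9 + 7, so a_1 = 2.
  9 = 1*7 + 2, so a_2 = 1.
  7 = 3*2 + 1, so a_3 = 3.
  2 = 2*1 + 0, so a_4 = 2.
The remainder reaches 0 after 5 divisions, so the expansion has 5 partial quotients, read off in order.

[5; 2, 1, 3, 2]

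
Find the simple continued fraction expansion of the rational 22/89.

[0; 4, 22]

Run the Euclidean algorithm on 22 and 89; the successive quotients are the partial quotients a_0, a_1, ... (each step inverts the fractional part left over by the previous one):
  22 = 0*89 + 22, so a_0 = 0.
  89 = 4*22 + 1, so a_1 = 4.
  22 = 22*1 + 0, so a_2 = 22.
The remainder reaches 0 after 3 divisions, so the expansion has 3 partial quotients, read off in order.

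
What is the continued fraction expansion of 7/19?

Run the Euclidean algorithm on 7 and 19; the successive quotients are the partial quotients a_0, a_1, ... (each step inverts the fractional part left over by the previous one):
  7 = 0*19 + 7, so a_0 = 0.
  19 = 2*7 + 5, so a_1 = 2.
  7 = 1*5 + 2, so a_2 = 1.
  5 = 2*2 + 1, so a_3 = 2.
  2 = 2*1 + 0, so a_4 = 2.
The remainder reaches 0 after 5 divisions, so the expansion has 5 partial quotients, read off in order.

[0; 2, 1, 2, 2]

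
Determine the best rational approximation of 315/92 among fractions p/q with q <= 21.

Expand x = 315/92 as a continued fraction with the Euclidean algorithm:
  315 = 3*92 + 39, so a_0 = 3.
  92 = 2*39 + 14, so a_1 = 2.
  39 = 2*14 + 11, so a_2 = 2.
  14 = 1*11 + 3, so a_3 = 1.
  11 = 3*3 + 2, so a_4 = 3.
  3 = 1*2 + 1, so a_5 = 1.
  2 = 2*1 + 0, so a_6 = 2.
so x = [3; 2, 2, 1, 3, 1, 2].
Convergents (p_i = a_i*p_{i-1} + p_{i-2}, q_i = a_i*q_{i-1} + q_{i-2} with p_{-2}=0, p_{-1}=1, q_{-2}=1, q_{-1}=0), until the denominator exceeds 21:
  i=0: a_0=3, p_0 = 3*1 + 0 = 3, q_0 = 3*0 + 1 = 1.
  i=1: a_1=2, p_1 = 2*3 + 1 = 7, q_1 = 2*1 + 0 = 2.
  i=2: a_2=2, p_2 = 2*7 + 3 = 17, q_2 = 2*2 + 1 = 5.
  i=3: a_3=1, p_3 = 1*17 + 7 = 24, q_3 = 1*5 + 2 = 7.
  i=4: a_4=3, p_4 = 3*24 + 17 = 89, q_4 = 3*7 + 5 = 26.
q_4 = 26 > 21, so the last convergent with denominator <= 21 is p_3/q_3 = 24/7.
The closest fraction with denominator <= 21 is either p_3/q_3 or the intermediate fraction (k*p_3 + p_2)/(k*q_3 + q_2) with the largest k >= 1 whose denominator stays <= 21; these approach x as k grows, and every other convergent or intermediate fraction in range is farther away.
Largest k: floor((21 - q_2)/q_3) = floor((21 - 5)/7) = 2.
That gives (2*24 + 17)/(2*7 + 5) = 65/19.
Compare the errors: |x - 24/7| = |315*7 - 24*92|/(92*7) = 3/644, and |x - 65/19| = |315*19 - 65*92|/(92*19) = 5/1748.
Cross-multiplying, 5*644 = 3220 < 5244 = 3*1748, so 5/1748 is smaller: the intermediate fraction 65/19 is closer to x than 24/7.

65/19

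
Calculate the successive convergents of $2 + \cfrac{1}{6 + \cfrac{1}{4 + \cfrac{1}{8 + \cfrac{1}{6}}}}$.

2/1, 13/6, 54/25, 445/206, 2724/1261

Using the convergent recurrence p_i = a_i*p_{i-1} + p_{i-2}, q_i = a_i*q_{i-1} + q_{i-2} with p_{-2}=0, p_{-1}=1, q_{-2}=1, q_{-1}=0:
  i=0: a_0=2, p_0 = 2*1 + 0 = 2, q_0 = 2*0 + 1 = 1.
  i=1: a_1=6, p_1 = 6*2 + 1 = 13, q_1 = 6*1 + 0 = 6.
  i=2: a_2=4, p_2 = 4*13 + 2 = 54, q_2 = 4*6 + 1 = 25.
  i=3: a_3=8, p_3 = 8*54 + 13 = 445, q_3 = 8*25 + 6 = 206.
  i=4: a_4=6, p_4 = 6*445 + 54 = 2724, q_4 = 6*206 + 25 = 1261.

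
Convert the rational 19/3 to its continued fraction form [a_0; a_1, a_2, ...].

Run the Euclidean algorithm on 19 and 3; the successive quotients are the partial quotients a_0, a_1, ... (each step inverts the fractional part left over by the previous one):
  19 = 6*3 + 1, so a_0 = 6.
  3 = 3*1 + 0, so a_1 = 3.
The remainder reaches 0 after 2 divisions, so the expansion has 2 partial quotients, read off in order.

[6; 3]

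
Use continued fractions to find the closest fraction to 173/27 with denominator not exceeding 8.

32/5

Expand x = 173/27 as a continued fraction with the Euclidean algorithm:
  173 = 6*27 + 11, so a_0 = 6.
  27 = 2*11 + 5, so a_1 = 2.
  11 = 2*5 + 1, so a_2 = 2.
  5 = 5*1 + 0, so a_3 = 5.
so x = [6; 2, 2, 5].
Convergents (p_i = a_i*p_{i-1} + p_{i-2}, q_i = a_i*q_{i-1} + q_{i-2} with p_{-2}=0, p_{-1}=1, q_{-2}=1, q_{-1}=0), until the denominator exceeds 8:
  i=0: a_0=6, p_0 = 6*1 + 0 = 6, q_0 = 6*0 + 1 = 1.
  i=1: a_1=2, p_1 = 2*6 + 1 = 13, q_1 = 2*1 + 0 = 2.
  i=2: a_2=2, p_2 = 2*13 + 6 = 32, q_2 = 2*2 + 1 = 5.
  i=3: a_3=5, p_3 = 5*32 + 13 = 173, q_3 = 5*5 + 2 = 27.
q_3 = 27 > 8, so the last convergent with denominator <= 8 is p_2/q_2 = 32/5.
The closest fraction with denominator <= 8 is either p_2/q_2 or the intermediate fraction (k*p_2 + p_1)/(k*q_2 + q_1) with the largest k >= 1 whose denominator stays <= 8; these approach x as k grows, and every other convergent or intermediate fraction in range is farther away.
Largest k: floor((8 - q_1)/q_2) = floor((8 - 2)/5) = 1.
That gives (1*32 + 13)/(1*5 + 2) = 45/7.
Compare the errors: |x - 32/5| = |173*5 - 32*27|/(27*5) = 1/135, and |x - 45/7| = |173*7 - 45*27|/(27*7) = 4/189.
Cross-multiplying, 1*189 = 189 < 540 = 4*135, so 1/135 is smaller: the convergent 32/5 is closer to x than 45/7.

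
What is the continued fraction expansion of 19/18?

Run the Euclidean algorithm on 19 and 18; the successive quotients are the partial quotients a_0, a_1, ... (each step inverts the fractional part left over by the previous one):
  19 = 1*18 + 1, so a_0 = 1.
  18 = 18*1 + 0, so a_1 = 18.
The remainder reaches 0 after 2 divisions, so the expansion has 2 partial quotients, read off in order.

[1; 18]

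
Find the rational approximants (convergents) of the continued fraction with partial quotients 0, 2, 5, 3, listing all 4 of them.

Using the convergent recurrence p_i = a_i*p_{i-1} + p_{i-2}, q_i = a_i*q_{i-1} + q_{i-2} with p_{-2}=0, p_{-1}=1, q_{-2}=1, q_{-1}=0:
  i=0: a_0=0, p_0 = 0*1 + 0 = 0, q_0 = 0*0 + 1 = 1.
  i=1: a_1=2, p_1 = 2*0 + 1 = 1, q_1 = 2*1 + 0 = 2.
  i=2: a_2=5, p_2 = 5*1 + 0 = 5, q_2 = 5*2 + 1 = 11.
  i=3: a_3=3, p_3 = 3*5 + 1 = 16, q_3 = 3*11 + 2 = 35.

0/1, 1/2, 5/11, 16/35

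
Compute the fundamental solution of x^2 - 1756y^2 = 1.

First expand sqrt(1756) as a continued fraction. With x_i = (sqrt(1756) + m_i)/d_i and (m_0, d_0) = (0, 1): a_0 = floor(sqrt(1756)) = 41, since 41^2 = 1681 <= 1756 < 1764 = 42^2.
Iterate m_{i+1} = d_i*a_i - m_i, d_{i+1} = (1756 - m_{i+1}^2)/d_i, a_{i+1} = floor((a_0 + m_{i+1})/d_{i+1}):
  m_1 = 1*41 - 0 = 41, d_1 = (1756 - 41^2)/1 = 75/1 = 75, a_1 = floor((41 + 41)/75) = 1.
  m_2 = 75*1 - 41 = 34, d_2 = (1756 - 34^2)/75 = 600/75 = 8, a_2 = floor((41 + 34)/8) = 9.
  m_3 = 8*9 - 34 = 38, d_3 = (1756 - 38^2)/8 = 312/8 = 39, a_3 = floor((41 + 38)/39) = 2.
  m_4 = 39*2 - 38 = 40, d_4 = (1756 - 40^2)/39 = 156/39 = 4, a_4 = floor((41 + 40)/4) = 20.
  m_5 = 4*20 - 40 = 40, d_5 = (1756 - 40^2)/4 = 156/4 = 39, a_5 = floor((41 + 40)/39) = 2.
  m_6 = 39*2 - 40 = 38, d_6 = (1756 - 38^2)/39 = 312/39 = 8, a_6 = floor((41 + 38)/8) = 9.
  m_7 = 8*9 - 38 = 34, d_7 = (1756 - 34^2)/8 = 600/8 = 75, a_7 = floor((41 + 34)/75) = 1.
  m_8 = 75*1 - 34 = 41, d_8 = (1756 - 41^2)/75 = 75/75 = 1, a_8 = floor((41 + 41)/1) = 82.
  m_9 = 1*82 - 41 = 41, d_9 = (1756 - 41^2)/1 = 75/1 = 75: (m_9, d_9) = (m_1, d_1) = (41, 75), so from here the quotients repeat a_1, ..., a_8; the period length is 8.
So sqrt(1756) = [41; (1, 9, 2, 20, 2, 9, 1, 82)] with period length k = 8.
k is even, so the fundamental solution of x^2 - 1756y^2 = 1 is (p_{k-1}, q_{k-1}) = (p_7, q_7); compute convergents through index 7.
Convergents (p_i = a_i*p_{i-1} + p_{i-2}, q_i = a_i*q_{i-1} + q_{i-2} with p_{-2}=0, p_{-1}=1, q_{-2}=1, q_{-1}=0):
  i=0: a_0=41, p_0 = 41*1 + 0 = 41, q_0 = 41*0 + 1 = 1.
  i=1: a_1=1, p_1 = 1*41 + 1 = 42, q_1 = 1*1 + 0 = 1.
  i=2: a_2=9, p_2 = 9*42 + 41 = 419, q_2 = 9*1 + 1 = 10.
  i=3: a_3=2, p_3 = 2*419 + 42 = 880, q_3 = 2*10 + 1 = 21.
  i=4: a_4=20, p_4 = 20*880 + 419 = 18019, q_4 = 20*21 + 10 = 430.
  i=5: a_5=2, p_5 = 2*18019 + 880 = 36918, q_5 = 2*430 + 21 = 881.
  i=6: a_6=9, p_6 = 9*36918 + 18019 = 350281, q_6 = 9*881 + 430 = 8359.
  i=7: a_7=1, p_7 = 1*350281 + 36918 = 387199, q_7 = 1*8359 + 881 = 9240.
Check: 387199^2 - 1756*9240^2 = 149923065601 - 149923065600 = 1, so (x, y) = (387199, 9240) solves the equation, and by the theorem it is the least positive solution.

(x, y) = (387199, 9240)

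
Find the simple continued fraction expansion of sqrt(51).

Write x_i = (sqrt(51) + m_i)/d_i with (m_0, d_0) = (0, 1). a_0 = floor(sqrt(51)) = 7, since 7^2 = 49 <= 51 < 64 = 8^2.
Iterate m_{i+1} = d_i*a_i - m_i, d_{i+1} = (51 - m_{i+1}^2)/d_i, a_{i+1} = floor((a_0 + m_{i+1})/d_{i+1}):
  m_1 = 1*7 - 0 = 7, d_1 = (51 - 7^2)/1 = 2/1 = 2, a_1 = floor((7 + 7)/2) = 7.
  m_2 = 2*7 - 7 = 7, d_2 = (51 - 7^2)/2 = 2/2 = 1, a_2 = floor((7 + 7)/1) = 14.
  m_3 = 1*14 - 7 = 7, d_3 = (51 - 7^2)/1 = 2/1 = 2: (m_3, d_3) = (m_1, d_1) = (7, 2), so from here the quotients repeat a_1, a_2; the period length is 2.
Hence the expansion of sqrt(51) is a_0 = 7 followed by the repeating block 7, 14 (period 2).

[7; (7, 14)]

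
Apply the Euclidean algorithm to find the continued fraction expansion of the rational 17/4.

[4; 4]

Run the Euclidean algorithm on 17 and 4; the successive quotients are the partial quotients a_0, a_1, ... (each step inverts the fractional part left over by the previous one):
  17 = 4*4 + 1, so a_0 = 4.
  4 = 4*1 + 0, so a_1 = 4.
The remainder reaches 0 after 2 divisions, so the expansion has 2 partial quotients, read off in order.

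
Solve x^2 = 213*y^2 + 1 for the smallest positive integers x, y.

First expand sqrt(213) as a continued fraction. With x_i = (sqrt(213) + m_i)/d_i and (m_0, d_0) = (0, 1): a_0 = floor(sqrt(213)) = 14, since 14^2 = 196 <= 213 < 225 = 15^2.
Iterate m_{i+1} = d_i*a_i - m_i, d_{i+1} = (213 - m_{i+1}^2)/d_i, a_{i+1} = floor((a_0 + m_{i+1})/d_{i+1}):
  m_1 = 1*14 - 0 = 14, d_1 = (213 - 14^2)/1 = 17/1 = 17, a_1 = floor((14 + 14)/17) = 1.
  m_2 = 17*1 - 14 = 3, d_2 = (213 - 3^2)/17 = 204/17 = 12, a_2 = floor((14 + 3)/12) = 1.
  m_3 = 12*1 - 3 = 9, d_3 = (213 - 9^2)/12 = 132/12 = 11, a_3 = floor((14 + 9)/11) = 2.
  m_4 = 11*2 - 9 = 13, d_4 = (213 - 13^2)/11 = 44/11 = 4, a_4 = floor((14 + 13)/4) = 6.
  m_5 = 4*6 - 13 = 11, d_5 = (213 - 11^2)/4 = 92/4 = 23, a_5 = floor((14 + 11)/23) = 1.
  m_6 = 23*1 - 11 = 12, d_6 = (213 - 12^2)/23 = 69/23 = 3, a_6 = floor((14 + 12)/3) = 8.
  m_7 = 3*8 - 12 = 12, d_7 = (213 - 12^2)/3 = 69/3 = 23, a_7 = floor((14 + 12)/23) = 1.
  m_8 = 23*1 - 12 = 11, d_8 = (213 - 11^2)/23 = 92/23 = 4, a_8 = floor((14 + 11)/4) = 6.
  m_9 = 4*6 - 11 = 13, d_9 = (213 - 13^2)/4 = 44/4 = 11, a_9 = floor((14 + 13)/11) = 2.
  m_10 = 11*2 - 13 = 9, d_10 = (213 - 9^2)/11 = 132/11 = 12, a_10 = floor((14 + 9)/12) = 1.
  m_11 = 12*1 - 9 = 3, d_11 = (213 - 3^2)/12 = 204/12 = 17, a_11 = floor((14 + 3)/17) = 1.
  m_12 = 17*1 - 3 = 14, d_12 = (213 - 14^2)/17 = 17/17 = 1, a_12 = floor((14 + 14)/1) = 28.
  m_13 = 1*28 - 14 = 14, d_13 = (213 - 14^2)/1 = 17/1 = 17: (m_13, d_13) = (m_1, d_1) = (14, 17), so from here the quotients repeat a_1, ..., a_12; the period length is 12.
So sqrt(213) = [14; (1, 1, 2, 6, 1, 8, 1, 6, 2, 1, 1, 28)] with period length k = 12.
k is even, so the fundamental solution of x^2 - 213y^2 = 1 is (p_{k-1}, q_{k-1}) = (p_11, q_11); compute convergents through index 11.
Convergents (p_i = a_i*p_{i-1} + p_{i-2}, q_i = a_i*q_{i-1} + q_{i-2} with p_{-2}=0, p_{-1}=1, q_{-2}=1, q_{-1}=0):
  i=0: a_0=14, p_0 = 14*1 + 0 = 14, q_0 = 14*0 + 1 = 1.
  i=1: a_1=1, p_1 = 1*14 + 1 = 15, q_1 = 1*1 + 0 = 1.
  i=2: a_2=1, p_2 = 1*15 + 14 = 29, q_2 = 1*1 + 1 = 2.
  i=3: a_3=2, p_3 = 2*29 + 15 = 73, q_3 = 2*2 + 1 = 5.
  i=4: a_4=6, p_4 = 6*73 + 29 = 467, q_4 = 6*5 + 2 = 32.
  i=5: a_5=1, p_5 = 1*467 + 73 = 540, q_5 = 1*32 + 5 = 37.
  i=6: a_6=8, p_6 = 8*540 + 467 = 4787, q_6 = 8*37 + 32 = 328.
  i=7: a_7=1, p_7 = 1*4787 + 540 = 5327, q_7 = 1*328 + 37 = 365.
  i=8: a_8=6, p_8 = 6*5327 + 4787 = 36749, q_8 = 6*365 + 328 = 2518.
  i=9: a_9=2, p_9 = 2*36749 + 5327 = 78825, q_9 = 2*2518 + 365 = 5401.
  i=10: a_10=1, p_10 = 1*78825 + 36749 = 115574, q_10 = 1*5401 + 2518 = 7919.
  i=11: a_11=1, p_11 = 1*115574 + 78825 = 194399, q_11 = 1*7919 + 5401 = 13320.
Check: 194399^2 - 213*13320^2 = 37790971201 - 37790971200 = 1, so (x, y) = (194399, 13320) solves the equation, and by the theorem it is the least positive solution.

(x, y) = (194399, 13320)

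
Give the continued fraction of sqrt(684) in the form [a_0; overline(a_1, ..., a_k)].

Write x_i = (sqrt(684) + m_i)/d_i with (m_0, d_0) = (0, 1). a_0 = floor(sqrt(684)) = 26, since 26^2 = 676 <= 684 < 729 = 27^2.
Iterate m_{i+1} = d_i*a_i - m_i, d_{i+1} = (684 - m_{i+1}^2)/d_i, a_{i+1} = floor((a_0 + m_{i+1})/d_{i+1}):
  m_1 = 1*26 - 0 = 26, d_1 = (684 - 26^2)/1 = 8/1 = 8, a_1 = floor((26 + 26)/8) = 6.
  m_2 = 8*6 - 26 = 22, d_2 = (684 - 22^2)/8 = 200/8 = 25, a_2 = floor((26 + 22)/25) = 1.
  m_3 = 25*1 - 22 = 3, d_3 = (684 - 3^2)/25 = 675/25 = 27, a_3 = floor((26 + 3)/27) = 1.
  m_4 = 27*1 - 3 = 24, d_4 = (684 - 24^2)/27 = 108/27 = 4, a_4 = floor((26 + 24)/4) = 12.
  m_5 = 4*12 - 24 = 24, d_5 = (684 - 24^2)/4 = 108/4 = 27, a_5 = floor((26 + 24)/27) = 1.
  m_6 = 27*1 - 24 = 3, d_6 = (684 - 3^2)/27 = 675/27 = 25, a_6 = floor((26 + 3)/25) = 1.
  m_7 = 25*1 - 3 = 22, d_7 = (684 - 22^2)/25 = 200/25 = 8, a_7 = floor((26 + 22)/8) = 6.
  m_8 = 8*6 - 22 = 26, d_8 = (684 - 26^2)/8 = 8/8 = 1, a_8 = floor((26 + 26)/1) = 52.
  m_9 = 1*52 - 26 = 26, d_9 = (684 - 26^2)/1 = 8/1 = 8: (m_9, d_9) = (m_1, d_1) = (26, 8), so from here the quotients repeat a_1, ..., a_8; the period length is 8.
Hence the expansion of sqrt(684) is a_0 = 26 followed by the repeating block 6, 1, 1, 12, 1, 1, 6, 52 (period 8).

[26; overline(6, 1, 1, 12, 1, 1, 6, 52)]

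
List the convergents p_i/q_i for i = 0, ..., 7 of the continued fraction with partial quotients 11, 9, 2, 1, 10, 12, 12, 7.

11/1, 100/9, 211/19, 311/28, 3321/299, 40163/3616, 485277/43691, 3437102/309453

Using the convergent recurrence p_i = a_i*p_{i-1} + p_{i-2}, q_i = a_i*q_{i-1} + q_{i-2} with p_{-2}=0, p_{-1}=1, q_{-2}=1, q_{-1}=0:
  i=0: a_0=11, p_0 = 11*1 + 0 = 11, q_0 = 11*0 + 1 = 1.
  i=1: a_1=9, p_1 = 9*11 + 1 = 100, q_1 = 9*1 + 0 = 9.
  i=2: a_2=2, p_2 = 2*100 + 11 = 211, q_2 = 2*9 + 1 = 19.
  i=3: a_3=1, p_3 = 1*211 + 100 = 311, q_3 = 1*19 + 9 = 28.
  i=4: a_4=10, p_4 = 10*311 + 211 = 3321, q_4 = 10*28 + 19 = 299.
  i=5: a_5=12, p_5 = 12*3321 + 311 = 40163, q_5 = 12*299 + 28 = 3616.
  i=6: a_6=12, p_6 = 12*40163 + 3321 = 485277, q_6 = 12*3616 + 299 = 43691.
  i=7: a_7=7, p_7 = 7*485277 + 40163 = 3437102, q_7 = 7*43691 + 3616 = 309453.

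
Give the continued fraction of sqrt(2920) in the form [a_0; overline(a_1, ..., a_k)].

Write x_i = (sqrt(2920) + m_i)/d_i with (m_0, d_0) = (0, 1). a_0 = floor(sqrt(2920)) = 54, since 54^2 = 2916 <= 2920 < 3025 = 55^2.
Iterate m_{i+1} = d_i*a_i - m_i, d_{i+1} = (2920 - m_{i+1}^2)/d_i, a_{i+1} = floor((a_0 + m_{i+1})/d_{i+1}):
  m_1 = 1*54 - 0 = 54, d_1 = (2920 - 54^2)/1 = 4/1 = 4, a_1 = floor((54 + 54)/4) = 27.
  m_2 = 4*27 - 54 = 54, d_2 = (2920 - 54^2)/4 = 4/4 = 1, a_2 = floor((54 + 54)/1) = 108.
  m_3 = 1*108 - 54 = 54, d_3 = (2920 - 54^2)/1 = 4/1 = 4: (m_3, d_3) = (m_1, d_1) = (54, 4), so from here the quotients repeat a_1, a_2; the period length is 2.
Hence the expansion of sqrt(2920) is a_0 = 54 followed by the repeating block 27, 108 (period 2).

[54; overline(27, 108)]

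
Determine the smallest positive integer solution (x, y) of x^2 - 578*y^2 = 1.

First expand sqrt(578) as a continued fraction. With x_i = (sqrt(578) + m_i)/d_i and (m_0, d_0) = (0, 1): a_0 = floor(sqrt(578)) = 24, since 24^2 = 576 <= 578 < 625 = 25^2.
Iterate m_{i+1} = d_i*a_i - m_i, d_{i+1} = (578 - m_{i+1}^2)/d_i, a_{i+1} = floor((a_0 + m_{i+1})/d_{i+1}):
  m_1 = 1*24 - 0 = 24, d_1 = (578 - 24^2)/1 = 2/1 = 2, a_1 = floor((24 + 24)/2) = 24.
  m_2 = 2*24 - 24 = 24, d_2 = (578 - 24^2)/2 = 2/2 = 1, a_2 = floor((24 + 24)/1) = 48.
  m_3 = 1*48 - 24 = 24, d_3 = (578 - 24^2)/1 = 2/1 = 2: (m_3, d_3) = (m_1, d_1) = (24, 2), so from here the quotients repeat a_1, a_2; the period length is 2.
So sqrt(578) = [24; (24, 48)] with period length k = 2.
k is even, so the fundamental solution of x^2 - 578y^2 = 1 is (p_{k-1}, q_{k-1}) = (p_1, q_1); compute convergents through index 1.
Convergents (p_i = a_i*p_{i-1} + p_{i-2}, q_i = a_i*q_{i-1} + q_{i-2} with p_{-2}=0, p_{-1}=1, q_{-2}=1, q_{-1}=0):
  i=0: a_0=24, p_0 = 24*1 + 0 = 24, q_0 = 24*0 + 1 = 1.
  i=1: a_1=24, p_1 = 24*24 + 1 = 577, q_1 = 24*1 + 0 = 24.
Check: 577^2 - 578*24^2 = 332929 - 332928 = 1, so (x, y) = (577, 24) solves the equation, and by the theorem it is the least positive solution.

(x, y) = (577, 24)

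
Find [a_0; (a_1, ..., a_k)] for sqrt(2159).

Write x_i = (sqrt(2159) + m_i)/d_i with (m_0, d_0) = (0, 1). a_0 = floor(sqrt(2159)) = 46, since 46^2 = 2116 <= 2159 < 2209 = 47^2.
Iterate m_{i+1} = d_i*a_i - m_i, d_{i+1} = (2159 - m_{i+1}^2)/d_i, a_{i+1} = floor((a_0 + m_{i+1})/d_{i+1}):
  m_1 = 1*46 - 0 = 46, d_1 = (2159 - 46^2)/1 = 43/1 = 43, a_1 = floor((46 + 46)/43) = 2.
  m_2 = 43*2 - 46 = 40, d_2 = (2159 - 40^2)/43 = 559/43 = 13, a_2 = floor((46 + 40)/13) = 6.
  m_3 = 13*6 - 40 = 38, d_3 = (2159 - 38^2)/13 = 715/13 = 55, a_3 = floor((46 + 38)/55) = 1.
  m_4 = 55*1 - 38 = 17, d_4 = (2159 - 17^2)/55 = 1870/55 = 34, a_4 = floor((46 + 17)/34) = 1.
  m_5 = 34*1 - 17 = 17, d_5 = (2159 - 17^2)/34 = 1870/34 = 55, a_5 = floor((46 + 17)/55) = 1.
  m_6 = 55*1 - 17 = 38, d_6 = (2159 - 38^2)/55 = 715/55 = 13, a_6 = floor((46 + 38)/13) = 6.
  m_7 = 13*6 - 38 = 40, d_7 = (2159 - 40^2)/13 = 559/13 = 43, a_7 = floor((46 + 40)/43) = 2.
  m_8 = 43*2 - 40 = 46, d_8 = (2159 - 46^2)/43 = 43/43 = 1, a_8 = floor((46 + 46)/1) = 92.
  m_9 = 1*92 - 46 = 46, d_9 = (2159 - 46^2)/1 = 43/1 = 43: (m_9, d_9) = (m_1, d_1) = (46, 43), so from here the quotients repeat a_1, ..., a_8; the period length is 8.
Hence the expansion of sqrt(2159) is a_0 = 46 followed by the repeating block 2, 6, 1, 1, 1, 6, 2, 92 (period 8).

[46; (2, 6, 1, 1, 1, 6, 2, 92)]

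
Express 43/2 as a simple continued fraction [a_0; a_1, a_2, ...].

Run the Euclidean algorithm on 43 and 2; the successive quotients are the partial quotients a_0, a_1, ... (each step inverts the fractional part left over by the previous one):
  43 = 21*2 + 1, so a_0 = 21.
  2 = 2*1 + 0, so a_1 = 2.
The remainder reaches 0 after 2 divisions, so the expansion has 2 partial quotients, read off in order.

[21; 2]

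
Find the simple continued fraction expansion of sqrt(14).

Write x_i = (sqrt(14) + m_i)/d_i with (m_0, d_0) = (0, 1). a_0 = floor(sqrt(14)) = 3, since 3^2 = 9 <= 14 < 16 = 4^2.
Iterate m_{i+1} = d_i*a_i - m_i, d_{i+1} = (14 - m_{i+1}^2)/d_i, a_{i+1} = floor((a_0 + m_{i+1})/d_{i+1}):
  m_1 = 1*3 - 0 = 3, d_1 = (14 - 3^2)/1 = 5/1 = 5, a_1 = floor((3 + 3)/5) = 1.
  m_2 = 5*1 - 3 = 2, d_2 = (14 - 2^2)/5 = 10/5 = 2, a_2 = floor((3 + 2)/2) = 2.
  m_3 = 2*2 - 2 = 2, d_3 = (14 - 2^2)/2 = 10/2 = 5, a_3 = floor((3 + 2)/5) = 1.
  m_4 = 5*1 - 2 = 3, d_4 = (14 - 3^2)/5 = 5/5 = 1, a_4 = floor((3 + 3)/1) = 6.
  m_5 = 1*6 - 3 = 3, d_5 = (14 - 3^2)/1 = 5/1 = 5: (m_5, d_5) = (m_1, d_1) = (3, 5), so from here the quotients repeat a_1, ..., a_4; the period length is 4.
Hence the expansion of sqrt(14) is a_0 = 3 followed by the repeating block 1, 2, 1, 6 (period 4).

[3; (1, 2, 1, 6)]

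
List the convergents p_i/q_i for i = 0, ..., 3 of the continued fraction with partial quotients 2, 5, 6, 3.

2/1, 11/5, 68/31, 215/98

Using the convergent recurrence p_i = a_i*p_{i-1} + p_{i-2}, q_i = a_i*q_{i-1} + q_{i-2} with p_{-2}=0, p_{-1}=1, q_{-2}=1, q_{-1}=0:
  i=0: a_0=2, p_0 = 2*1 + 0 = 2, q_0 = 2*0 + 1 = 1.
  i=1: a_1=5, p_1 = 5*2 + 1 = 11, q_1 = 5*1 + 0 = 5.
  i=2: a_2=6, p_2 = 6*11 + 2 = 68, q_2 = 6*5 + 1 = 31.
  i=3: a_3=3, p_3 = 3*68 + 11 = 215, q_3 = 3*31 + 5 = 98.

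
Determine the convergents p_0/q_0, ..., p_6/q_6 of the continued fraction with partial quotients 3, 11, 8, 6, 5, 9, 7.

Using the convergent recurrence p_i = a_i*p_{i-1} + p_{i-2}, q_i = a_i*q_{i-1} + q_{i-2} with p_{-2}=0, p_{-1}=1, q_{-2}=1, q_{-1}=0:
  i=0: a_0=3, p_0 = 3*1 + 0 = 3, q_0 = 3*0 + 1 = 1.
  i=1: a_1=11, p_1 = 11*3 + 1 = 34, q_1 = 11*1 + 0 = 11.
  i=2: a_2=8, p_2 = 8*34 + 3 = 275, q_2 = 8*11 + 1 = 89.
  i=3: a_3=6, p_3 = 6*275 + 34 = 1684, q_3 = 6*89 + 11 = 545.
  i=4: a_4=5, p_4 = 5*1684 + 275 = 8695, q_4 = 5*545 + 89 = 2814.
  i=5: a_5=9, p_5 = 9*8695 + 1684 = 79939, q_5 = 9*2814 + 545 = 25871.
  i=6: a_6=7, p_6 = 7*79939 + 8695 = 568268, q_6 = 7*25871 + 2814 = 183911.

3/1, 34/11, 275/89, 1684/545, 8695/2814, 79939/25871, 568268/183911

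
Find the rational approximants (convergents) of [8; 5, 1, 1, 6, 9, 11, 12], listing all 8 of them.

8/1, 41/5, 49/6, 90/11, 589/72, 5391/659, 59890/7321, 724071/88511

Using the convergent recurrence p_i = a_i*p_{i-1} + p_{i-2}, q_i = a_i*q_{i-1} + q_{i-2} with p_{-2}=0, p_{-1}=1, q_{-2}=1, q_{-1}=0:
  i=0: a_0=8, p_0 = 8*1 + 0 = 8, q_0 = 8*0 + 1 = 1.
  i=1: a_1=5, p_1 = 5*8 + 1 = 41, q_1 = 5*1 + 0 = 5.
  i=2: a_2=1, p_2 = 1*41 + 8 = 49, q_2 = 1*5 + 1 = 6.
  i=3: a_3=1, p_3 = 1*49 + 41 = 90, q_3 = 1*6 + 5 = 11.
  i=4: a_4=6, p_4 = 6*90 + 49 = 589, q_4 = 6*11 + 6 = 72.
  i=5: a_5=9, p_5 = 9*589 + 90 = 5391, q_5 = 9*72 + 11 = 659.
  i=6: a_6=11, p_6 = 11*5391 + 589 = 59890, q_6 = 11*659 + 72 = 7321.
  i=7: a_7=12, p_7 = 12*59890 + 5391 = 724071, q_7 = 12*7321 + 659 = 88511.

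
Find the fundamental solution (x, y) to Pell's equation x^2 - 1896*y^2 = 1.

First expand sqrt(1896) as a continued fraction. With x_i = (sqrt(1896) + m_i)/d_i and (m_0, d_0) = (0, 1): a_0 = floor(sqrt(1896)) = 43, since 43^2 = 1849 <= 1896 < 1936 = 44^2.
Iterate m_{i+1} = d_i*a_i - m_i, d_{i+1} = (1896 - m_{i+1}^2)/d_i, a_{i+1} = floor((a_0 + m_{i+1})/d_{i+1}):
  m_1 = 1*43 - 0 = 43, d_1 = (1896 - 43^2)/1 = 47/1 = 47, a_1 = floor((43 + 43)/47) = 1.
  m_2 = 47*1 - 43 = 4, d_2 = (1896 - 4^2)/47 = 1880/47 = 40, a_2 = floor((43 + 4)/40) = 1.
  m_3 = 40*1 - 4 = 36, d_3 = (1896 - 36^2)/40 = 600/40 = 15, a_3 = floor((43 + 36)/15) = 5.
  m_4 = 15*5 - 36 = 39, d_4 = (1896 - 39^2)/15 = 375/15 = 25, a_4 = floor((43 + 39)/25) = 3.
  m_5 = 25*3 - 39 = 36, d_5 = (1896 - 36^2)/25 = 600/25 = 24, a_5 = floor((43 + 36)/24) = 3.
  m_6 = 24*3 - 36 = 36, d_6 = (1896 - 36^2)/24 = 600/24 = 25, a_6 = floor((43 + 36)/25) = 3.
  m_7 = 25*3 - 36 = 39, d_7 = (1896 - 39^2)/25 = 375/25 = 15, a_7 = floor((43 + 39)/15) = 5.
  m_8 = 15*5 - 39 = 36, d_8 = (1896 - 36^2)/15 = 600/15 = 40, a_8 = floor((43 + 36)/40) = 1.
  m_9 = 40*1 - 36 = 4, d_9 = (1896 - 4^2)/40 = 1880/40 = 47, a_9 = floor((43 + 4)/47) = 1.
  m_10 = 47*1 - 4 = 43, d_10 = (1896 - 43^2)/47 = 47/47 = 1, a_10 = floor((43 + 43)/1) = 86.
  m_11 = 1*86 - 43 = 43, d_11 = (1896 - 43^2)/1 = 47/1 = 47: (m_11, d_11) = (m_1, d_1) = (43, 47), so from here the quotients repeat a_1, ..., a_10; the period length is 10.
So sqrt(1896) = [43; (1, 1, 5, 3, 3, 3, 5, 1, 1, 86)] with period length k = 10.
k is even, so the fundamental solution of x^2 - 1896y^2 = 1 is (p_{k-1}, q_{k-1}) = (p_9, q_9); compute convergents through index 9.
Convergents (p_i = a_i*p_{i-1} + p_{i-2}, q_i = a_i*q_{i-1} + q_{i-2} with p_{-2}=0, p_{-1}=1, q_{-2}=1, q_{-1}=0):
  i=0: a_0=43, p_0 = 43*1 + 0 = 43, q_0 = 43*0 + 1 = 1.
  i=1: a_1=1, p_1 = 1*43 + 1 = 44, q_1 = 1*1 + 0 = 1.
  i=2: a_2=1, p_2 = 1*44 + 43 = 87, q_2 = 1*1 + 1 = 2.
  i=3: a_3=5, p_3 = 5*87 + 44 = 479, q_3 = 5*2 + 1 = 11.
  i=4: a_4=3, p_4 = 3*479 + 87 = 1524, q_4 = 3*11 + 2 = 35.
  i=5: a_5=3, p_5 = 3*1524 + 479 = 5051, q_5 = 3*35 + 11 = 116.
  i=6: a_6=3, p_6 = 3*5051 + 1524 = 16677, q_6 = 3*116 + 35 = 383.
  i=7: a_7=5, p_7 = 5*16677 + 5051 = 88436, q_7 = 5*383 + 116 = 2031.
  i=8: a_8=1, p_8 = 1*88436 + 16677 = 105113, q_8 = 1*2031 + 383 = 2414.
  i=9: a_9=1, p_9 = 1*105113 + 88436 = 193549, q_9 = 1*2414 + 2031 = 4445.
Check: 193549^2 - 1896*4445^2 = 37461215401 - 37461215400 = 1, so (x, y) = (193549, 4445) solves the equation, and by the theorem it is the least positive solution.

(x, y) = (193549, 4445)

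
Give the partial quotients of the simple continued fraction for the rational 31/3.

Run the Euclidean algorithm on 31 and 3; the successive quotients are the partial quotients a_0, a_1, ... (each step inverts the fractional part left over by the previous one):
  31 = 10*3 + 1, so a_0 = 10.
  3 = 3*1 + 0, so a_1 = 3.
The remainder reaches 0 after 2 divisions, so the expansion has 2 partial quotients, read off in order.

[10; 3]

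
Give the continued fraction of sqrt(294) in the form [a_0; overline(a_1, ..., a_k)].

Write x_i = (sqrt(294) + m_i)/d_i with (m_0, d_0) = (0, 1). a_0 = floor(sqrt(294)) = 17, since 17^2 = 289 <= 294 < 324 = 18^2.
Iterate m_{i+1} = d_i*a_i - m_i, d_{i+1} = (294 - m_{i+1}^2)/d_i, a_{i+1} = floor((a_0 + m_{i+1})/d_{i+1}):
  m_1 = 1*17 - 0 = 17, d_1 = (294 - 17^2)/1 = 5/1 = 5, a_1 = floor((17 + 17)/5) = 6.
  m_2 = 5*6 - 17 = 13, d_2 = (294 - 13^2)/5 = 125/5 = 25, a_2 = floor((17 + 13)/25) = 1.
  m_3 = 25*1 - 13 = 12, d_3 = (294 - 12^2)/25 = 150/25 = 6, a_3 = floor((17 + 12)/6) = 4.
  m_4 = 6*4 - 12 = 12, d_4 = (294 - 12^2)/6 = 150/6 = 25, a_4 = floor((17 + 12)/25) = 1.
  m_5 = 25*1 - 12 = 13, d_5 = (294 - 13^2)/25 = 125/25 = 5, a_5 = floor((17 + 13)/5) = 6.
  m_6 = 5*6 - 13 = 17, d_6 = (294 - 17^2)/5 = 5/5 = 1, a_6 = floor((17 + 17)/1) = 34.
  m_7 = 1*34 - 17 = 17, d_7 = (294 - 17^2)/1 = 5/1 = 5: (m_7, d_7) = (m_1, d_1) = (17, 5), so from here the quotients repeat a_1, ..., a_6; the period length is 6.
Hence the expansion of sqrt(294) is a_0 = 17 followed by the repeating block 6, 1, 4, 1, 6, 34 (period 6).

[17; overline(6, 1, 4, 1, 6, 34)]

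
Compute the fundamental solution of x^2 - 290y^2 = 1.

(x, y) = (579, 34)

First expand sqrt(290) as a continued fraction. With x_i = (sqrt(290) + m_i)/d_i and (m_0, d_0) = (0, 1): a_0 = floor(sqrt(290)) = 17, since 17^2 = 289 <= 290 < 324 = 18^2.
Iterate m_{i+1} = d_i*a_i - m_i, d_{i+1} = (290 - m_{i+1}^2)/d_i, a_{i+1} = floor((a_0 + m_{i+1})/d_{i+1}):
  m_1 = 1*17 - 0 = 17, d_1 = (290 - 17^2)/1 = 1/1 = 1, a_1 = floor((17 + 17)/1) = 34.
  m_2 = 1*34 - 17 = 17, d_2 = (290 - 17^2)/1 = 1/1 = 1: (m_2, d_2) = (m_1, d_1) = (17, 1), so from here the quotient a_1 repeats; the period length is 1.
So sqrt(290) = [17; (34)] with period length k = 1.
k is odd, so (p_{k-1}, q_{k-1}) only solves x^2 - 290y^2 = -1 and the fundamental solution of x^2 - 290y^2 = 1 is (p_{2k-1}, q_{2k-1}) = (p_1, q_1); compute convergents through index 1, running through the period twice.
Convergents (p_i = a_i*p_{i-1} + p_{i-2}, q_i = a_i*q_{i-1} + q_{i-2} with p_{-2}=0, p_{-1}=1, q_{-2}=1, q_{-1}=0):
  i=0: a_0=17, p_0 = 17*1 + 0 = 17, q_0 = 17*0 + 1 = 1.
  i=1: a_1=34, p_1 = 34*17 + 1 = 579, q_1 = 34*1 + 0 = 34.
Indeed p_0^2 - 290*q_0^2 = 289 - 290 = -1, not +1.
Check: 579^2 - 290*34^2 = 335241 - 335240 = 1, so (x, y) = (579, 34) solves the equation, and by the theorem it is the least positive solution.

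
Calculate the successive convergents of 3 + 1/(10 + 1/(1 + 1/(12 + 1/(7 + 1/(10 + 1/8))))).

3/1, 31/10, 34/11, 439/142, 3107/1005, 31509/10192, 255179/82541

Using the convergent recurrence p_i = a_i*p_{i-1} + p_{i-2}, q_i = a_i*q_{i-1} + q_{i-2} with p_{-2}=0, p_{-1}=1, q_{-2}=1, q_{-1}=0:
  i=0: a_0=3, p_0 = 3*1 + 0 = 3, q_0 = 3*0 + 1 = 1.
  i=1: a_1=10, p_1 = 10*3 + 1 = 31, q_1 = 10*1 + 0 = 10.
  i=2: a_2=1, p_2 = 1*31 + 3 = 34, q_2 = 1*10 + 1 = 11.
  i=3: a_3=12, p_3 = 12*34 + 31 = 439, q_3 = 12*11 + 10 = 142.
  i=4: a_4=7, p_4 = 7*439 + 34 = 3107, q_4 = 7*142 + 11 = 1005.
  i=5: a_5=10, p_5 = 10*3107 + 439 = 31509, q_5 = 10*1005 + 142 = 10192.
  i=6: a_6=8, p_6 = 8*31509 + 3107 = 255179, q_6 = 8*10192 + 1005 = 82541.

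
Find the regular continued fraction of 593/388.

[1; 1, 1, 8, 3, 7]

Run the Euclidean algorithm on 593 and 388; the successive quotients are the partial quotients a_0, a_1, ... (each step inverts the fractional part left over by the previous one):
  593 = 1*388 + 205, so a_0 = 1.
  388 = 1*205 + 183, so a_1 = 1.
  205 = 1*183 + 22, so a_2 = 1.
  183 = 8*22 + 7, so a_3 = 8.
  22 = 3*7 + 1, so a_4 = 3.
  7 = 7*1 + 0, so a_5 = 7.
The remainder reaches 0 after 6 divisions, so the expansion has 6 partial quotients, read off in order.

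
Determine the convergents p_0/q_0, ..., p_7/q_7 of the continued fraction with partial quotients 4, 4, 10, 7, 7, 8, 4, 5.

4/1, 17/4, 174/41, 1235/291, 8819/2078, 71787/16915, 295967/69738, 1551622/365605

Using the convergent recurrence p_i = a_i*p_{i-1} + p_{i-2}, q_i = a_i*q_{i-1} + q_{i-2} with p_{-2}=0, p_{-1}=1, q_{-2}=1, q_{-1}=0:
  i=0: a_0=4, p_0 = 4*1 + 0 = 4, q_0 = 4*0 + 1 = 1.
  i=1: a_1=4, p_1 = 4*4 + 1 = 17, q_1 = 4*1 + 0 = 4.
  i=2: a_2=10, p_2 = 10*17 + 4 = 174, q_2 = 10*4 + 1 = 41.
  i=3: a_3=7, p_3 = 7*174 + 17 = 1235, q_3 = 7*41 + 4 = 291.
  i=4: a_4=7, p_4 = 7*1235 + 174 = 8819, q_4 = 7*291 + 41 = 2078.
  i=5: a_5=8, p_5 = 8*8819 + 1235 = 71787, q_5 = 8*2078 + 291 = 16915.
  i=6: a_6=4, p_6 = 4*71787 + 8819 = 295967, q_6 = 4*16915 + 2078 = 69738.
  i=7: a_7=5, p_7 = 5*295967 + 71787 = 1551622, q_7 = 5*69738 + 16915 = 365605.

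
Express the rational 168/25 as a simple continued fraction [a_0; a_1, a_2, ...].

Run the Euclidean algorithm on 168 and 25; the successive quotients are the partial quotients a_0, a_1, ... (each step inverts the fractional part left over by the previous one):
  168 = 6*25 + 18, so a_0 = 6.
  25 = 1*18 + 7, so a_1 = 1.
  18 = 2*7 + 4, so a_2 = 2.
  7 = 1*4 + 3, so a_3 = 1.
  4 = 1*3 + 1, so a_4 = 1.
  3 = 3*1 + 0, so a_5 = 3.
The remainder reaches 0 after 6 divisions, so the expansion has 6 partial quotients, read off in order.

[6; 1, 2, 1, 1, 3]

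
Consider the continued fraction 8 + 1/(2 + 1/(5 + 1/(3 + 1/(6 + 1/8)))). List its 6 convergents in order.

Using the convergent recurrence p_i = a_i*p_{i-1} + p_{i-2}, q_i = a_i*q_{i-1} + q_{i-2} with p_{-2}=0, p_{-1}=1, q_{-2}=1, q_{-1}=0:
  i=0: a_0=8, p_0 = 8*1 + 0 = 8, q_0 = 8*0 + 1 = 1.
  i=1: a_1=2, p_1 = 2*8 + 1 = 17, q_1 = 2*1 + 0 = 2.
  i=2: a_2=5, p_2 = 5*17 + 8 = 93, q_2 = 5*2 + 1 = 11.
  i=3: a_3=3, p_3 = 3*93 + 17 = 296, q_3 = 3*11 + 2 = 35.
  i=4: a_4=6, p_4 = 6*296 + 93 = 1869, q_4 = 6*35 + 11 = 221.
  i=5: a_5=8, p_5 = 8*1869 + 296 = 15248, q_5 = 8*221 + 35 = 1803.

8/1, 17/2, 93/11, 296/35, 1869/221, 15248/1803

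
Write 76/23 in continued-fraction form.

Run the Euclidean algorithm on 76 and 23; the successive quotients are the partial quotients a_0, a_1, ... (each step inverts the fractional part left over by the previous one):
  76 = 3*23 + 7, so a_0 = 3.
  23 = 3*7 + 2, so a_1 = 3.
  7 = 3*2 + 1, so a_2 = 3.
  2 = 2*1 + 0, so a_3 = 2.
The remainder reaches 0 after 4 divisions, so the expansion has 4 partial quotients, read off in order.

[3; 3, 3, 2]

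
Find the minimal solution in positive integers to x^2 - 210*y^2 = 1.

First expand sqrt(210) as a continued fraction. With x_i = (sqrt(210) + m_i)/d_i and (m_0, d_0) = (0, 1): a_0 = floor(sqrt(210)) = 14, since 14^2 = 196 <= 210 < 225 = 15^2.
Iterate m_{i+1} = d_i*a_i - m_i, d_{i+1} = (210 - m_{i+1}^2)/d_i, a_{i+1} = floor((a_0 + m_{i+1})/d_{i+1}):
  m_1 = 1*14 - 0 = 14, d_1 = (210 - 14^2)/1 = 14/1 = 14, a_1 = floor((14 + 14)/14) = 2.
  m_2 = 14*2 - 14 = 14, d_2 = (210 - 14^2)/14 = 14/14 = 1, a_2 = floor((14 + 14)/1) = 28.
  m_3 = 1*28 - 14 = 14, d_3 = (210 - 14^2)/1 = 14/1 = 14: (m_3, d_3) = (m_1, d_1) = (14, 14), so from here the quotients repeat a_1, a_2; the period length is 2.
So sqrt(210) = [14; (2, 28)] with period length k = 2.
k is even, so the fundamental solution of x^2 - 210y^2 = 1 is (p_{k-1}, q_{k-1}) = (p_1, q_1); compute convergents through index 1.
Convergents (p_i = a_i*p_{i-1} + p_{i-2}, q_i = a_i*q_{i-1} + q_{i-2} with p_{-2}=0, p_{-1}=1, q_{-2}=1, q_{-1}=0):
  i=0: a_0=14, p_0 = 14*1 + 0 = 14, q_0 = 14*0 + 1 = 1.
  i=1: a_1=2, p_1 = 2*14 + 1 = 29, q_1 = 2*1 + 0 = 2.
Check: 29^2 - 210*2^2 = 841 - 840 = 1, so (x, y) = (29, 2) solves the equation, and by the theorem it is the least positive solution.

(x, y) = (29, 2)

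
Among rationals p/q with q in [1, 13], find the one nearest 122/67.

Expand x = 122/67 as a continued fraction with the Euclidean algorithm:
  122 = 1*67 + 55, so a_0 = 1.
  67 = 1*55 + 12, so a_1 = 1.
  55 = 4*12 + 7, so a_2 = 4.
  12 = 1*7 + 5, so a_3 = 1.
  7 = 1*5 + 2, so a_4 = 1.
  5 = 2*2 + 1, so a_5 = 2.
  2 = 2*1 + 0, so a_6 = 2.
so x = [1; 1, 4, 1, 1, 2, 2].
Convergents (p_i = a_i*p_{i-1} + p_{i-2}, q_i = a_i*q_{i-1} + q_{i-2} with p_{-2}=0, p_{-1}=1, q_{-2}=1, q_{-1}=0), until the denominator exceeds 13:
  i=0: a_0=1, p_0 = 1*1 + 0 = 1, q_0 = 1*0 + 1 = 1.
  i=1: a_1=1, p_1 = 1*1 + 1 = 2, q_1 = 1*1 + 0 = 1.
  i=2: a_2=4, p_2 = 4*2 + 1 = 9, q_2 = 4*1 + 1 = 5.
  i=3: a_3=1, p_3 = 1*9 + 2 = 11, q_3 = 1*5 + 1 = 6.
  i=4: a_4=1, p_4 = 1*11 + 9 = 20, q_4 = 1*6 + 5 = 11.
  i=5: a_5=2, p_5 = 2*20 + 11 = 51, q_5 = 2*11 + 6 = 28.
q_5 = 28 > 13, so the last convergent with denominator <= 13 is p_4/q_4 = 20/11.
The closest fraction with denominator <= 13 is either p_4/q_4 or the intermediate fraction (k*p_4 + p_3)/(k*q_4 + q_3) with the largest k >= 1 whose denominator stays <= 13; these approach x as k grows, and every other convergent or intermediate fraction in range is farther away.
Largest k: floor((13 - q_3)/q_4) = floor((13 - 6)/11) = 0.
Since k = 0, no intermediate fraction beyond p_4/q_4 has denominator <= 13, so the convergent 20/11 is the closest (its error is |122*11 - 20*67|/(67*11) = 2/737).

20/11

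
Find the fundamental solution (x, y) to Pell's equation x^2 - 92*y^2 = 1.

First expand sqrt(92) as a continued fraction. With x_i = (sqrt(92) + m_i)/d_i and (m_0, d_0) = (0, 1): a_0 = floor(sqrt(92)) = 9, since 9^2 = 81 <= 92 < 100 = 10^2.
Iterate m_{i+1} = d_i*a_i - m_i, d_{i+1} = (92 - m_{i+1}^2)/d_i, a_{i+1} = floor((a_0 + m_{i+1})/d_{i+1}):
  m_1 = 1*9 - 0 = 9, d_1 = (92 - 9^2)/1 = 11/1 = 11, a_1 = floor((9 + 9)/11) = 1.
  m_2 = 11*1 - 9 = 2, d_2 = (92 - 2^2)/11 = 88/11 = 8, a_2 = floor((9 + 2)/8) = 1.
  m_3 = 8*1 - 2 = 6, d_3 = (92 - 6^2)/8 = 56/8 = 7, a_3 = floor((9 + 6)/7) = 2.
  m_4 = 7*2 - 6 = 8, d_4 = (92 - 8^2)/7 = 28/7 = 4, a_4 = floor((9 + 8)/4) = 4.
  m_5 = 4*4 - 8 = 8, d_5 = (92 - 8^2)/4 = 28/4 = 7, a_5 = floor((9 + 8)/7) = 2.
  m_6 = 7*2 - 8 = 6, d_6 = (92 - 6^2)/7 = 56/7 = 8, a_6 = floor((9 + 6)/8) = 1.
  m_7 = 8*1 - 6 = 2, d_7 = (92 - 2^2)/8 = 88/8 = 11, a_7 = floor((9 + 2)/11) = 1.
  m_8 = 11*1 - 2 = 9, d_8 = (92 - 9^2)/11 = 11/11 = 1, a_8 = floor((9 + 9)/1) = 18.
  m_9 = 1*18 - 9 = 9, d_9 = (92 - 9^2)/1 = 11/1 = 11: (m_9, d_9) = (m_1, d_1) = (9, 11), so from here the quotients repeat a_1, ..., a_8; the period length is 8.
So sqrt(92) = [9; (1, 1, 2, 4, 2, 1, 1, 18)] with period length k = 8.
k is even, so the fundamental solution of x^2 - 92y^2 = 1 is (p_{k-1}, q_{k-1}) = (p_7, q_7); compute convergents through index 7.
Convergents (p_i = a_i*p_{i-1} + p_{i-2}, q_i = a_i*q_{i-1} + q_{i-2} with p_{-2}=0, p_{-1}=1, q_{-2}=1, q_{-1}=0):
  i=0: a_0=9, p_0 = 9*1 + 0 = 9, q_0 = 9*0 + 1 = 1.
  i=1: a_1=1, p_1 = 1*9 + 1 = 10, q_1 = 1*1 + 0 = 1.
  i=2: a_2=1, p_2 = 1*10 + 9 = 19, q_2 = 1*1 + 1 = 2.
  i=3: a_3=2, p_3 = 2*19 + 10 = 48, q_3 = 2*2 + 1 = 5.
  i=4: a_4=4, p_4 = 4*48 + 19 = 211, q_4 = 4*5 + 2 = 22.
  i=5: a_5=2, p_5 = 2*211 + 48 = 470, q_5 = 2*22 + 5 = 49.
  i=6: a_6=1, p_6 = 1*470 + 211 = 681, q_6 = 1*49 + 22 = 71.
  i=7: a_7=1, p_7 = 1*681 + 470 = 1151, q_7 = 1*71 + 49 = 120.
Check: 1151^2 - 92*120^2 = 1324801 - 1324800 = 1, so (x, y) = (1151, 120) solves the equation, and by the theorem it is the least positive solution.

(x, y) = (1151, 120)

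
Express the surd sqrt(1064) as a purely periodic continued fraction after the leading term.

Write x_i = (sqrt(1064) + m_i)/d_i with (m_0, d_0) = (0, 1). a_0 = floor(sqrt(1064)) = 32, since 32^2 = 1024 <= 1064 < 1089 = 33^2.
Iterate m_{i+1} = d_i*a_i - m_i, d_{i+1} = (1064 - m_{i+1}^2)/d_i, a_{i+1} = floor((a_0 + m_{i+1})/d_{i+1}):
  m_1 = 1*32 - 0 = 32, d_1 = (1064 - 32^2)/1 = 40/1 = 40, a_1 = floor((32 + 32)/40) = 1.
  m_2 = 40*1 - 32 = 8, d_2 = (1064 - 8^2)/40 = 1000/40 = 25, a_2 = floor((32 + 8)/25) = 1.
  m_3 = 25*1 - 8 = 17, d_3 = (1064 - 17^2)/25 = 775/25 = 31, a_3 = floor((32 + 17)/31) = 1.
  m_4 = 31*1 - 17 = 14, d_4 = (1064 - 14^2)/31 = 868/31 = 28, a_4 = floor((32 + 14)/28) = 1.
  m_5 = 28*1 - 14 = 14, d_5 = (1064 - 14^2)/28 = 868/28 = 31, a_5 = floor((32 + 14)/31) = 1.
  m_6 = 31*1 - 14 = 17, d_6 = (1064 - 17^2)/31 = 775/31 = 25, a_6 = floor((32 + 17)/25) = 1.
  m_7 = 25*1 - 17 = 8, d_7 = (1064 - 8^2)/25 = 1000/25 = 40, a_7 = floor((32 + 8)/40) = 1.
  m_8 = 40*1 - 8 = 32, d_8 = (1064 - 32^2)/40 = 40/40 = 1, a_8 = floor((32 + 32)/1) = 64.
  m_9 = 1*64 - 32 = 32, d_9 = (1064 - 32^2)/1 = 40/1 = 40: (m_9, d_9) = (m_1, d_1) = (32, 40), so from here the quotients repeat a_1, ..., a_8; the period length is 8.
Hence the expansion of sqrt(1064) is a_0 = 32 followed by the repeating block 1, 1, 1, 1, 1, 1, 1, 64 (period 8).

[32; (1, 1, 1, 1, 1, 1, 1, 64)]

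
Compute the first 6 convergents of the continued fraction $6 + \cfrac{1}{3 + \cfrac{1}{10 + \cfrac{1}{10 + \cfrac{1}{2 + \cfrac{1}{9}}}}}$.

6/1, 19/3, 196/31, 1979/313, 4154/657, 39365/6226

Using the convergent recurrence p_i = a_i*p_{i-1} + p_{i-2}, q_i = a_i*q_{i-1} + q_{i-2} with p_{-2}=0, p_{-1}=1, q_{-2}=1, q_{-1}=0:
  i=0: a_0=6, p_0 = 6*1 + 0 = 6, q_0 = 6*0 + 1 = 1.
  i=1: a_1=3, p_1 = 3*6 + 1 = 19, q_1 = 3*1 + 0 = 3.
  i=2: a_2=10, p_2 = 10*19 + 6 = 196, q_2 = 10*3 + 1 = 31.
  i=3: a_3=10, p_3 = 10*196 + 19 = 1979, q_3 = 10*31 + 3 = 313.
  i=4: a_4=2, p_4 = 2*1979 + 196 = 4154, q_4 = 2*313 + 31 = 657.
  i=5: a_5=9, p_5 = 9*4154 + 1979 = 39365, q_5 = 9*657 + 313 = 6226.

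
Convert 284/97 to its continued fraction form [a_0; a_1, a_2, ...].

Run the Euclidean algorithm on 284 and 97; the successive quotients are the partial quotients a_0, a_1, ... (each step inverts the fractional part left over by the previous one):
  284 = 2*97 + 90, so a_0 = 2.
  97 = 1*90 + 7, so a_1 = 1.
  90 = 12*7 + 6, so a_2 = 12.
  7 = 1*6 + 1, so a_3 = 1.
  6 = 6*1 + 0, so a_4 = 6.
The remainder reaches 0 after 5 divisions, so the expansion has 5 partial quotients, read off in order.

[2; 1, 12, 1, 6]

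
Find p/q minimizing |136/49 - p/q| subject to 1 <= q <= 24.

Expand x = 136/49 as a continued fraction with the Euclidean algorithm:
  136 = 2*49 + 38, so a_0 = 2.
  49 = 1*38 + 11, so a_1 = 1.
  38 = 3*11 + 5, so a_2 = 3.
  11 = 2*5 + 1, so a_3 = 2.
  5 = 5*1 + 0, so a_4 = 5.
so x = [2; 1, 3, 2, 5].
Convergents (p_i = a_i*p_{i-1} + p_{i-2}, q_i = a_i*q_{i-1} + q_{i-2} with p_{-2}=0, p_{-1}=1, q_{-2}=1, q_{-1}=0), until the denominator exceeds 24:
  i=0: a_0=2, p_0 = 2*1 + 0 = 2, q_0 = 2*0 + 1 = 1.
  i=1: a_1=1, p_1 = 1*2 + 1 = 3, q_1 = 1*1 + 0 = 1.
  i=2: a_2=3, p_2 = 3*3 + 2 = 11, q_2 = 3*1 + 1 = 4.
  i=3: a_3=2, p_3 = 2*11 + 3 = 25, q_3 = 2*4 + 1 = 9.
  i=4: a_4=5, p_4 = 5*25 + 11 = 136, q_4 = 5*9 + 4 = 49.
q_4 = 49 > 24, so the last convergent with denominator <= 24 is p_3/q_3 = 25/9.
The closest fraction with denominator <= 24 is either p_3/q_3 or the intermediate fraction (k*p_3 + p_2)/(k*q_3 + q_2) with the largest k >= 1 whose denominator stays <= 24; these approach x as k grows, and every other convergent or intermediate fraction in range is farther away.
Largest k: floor((24 - q_2)/q_3) = floor((24 - 4)/9) = 2.
That gives (2*25 + 11)/(2*9 + 4) = 61/22.
Compare the errors: |x - 25/9| = |136*9 - 25*49|/(49*9) = 1/441, and |x - 61/22| = |136*22 - 61*49|/(49*22) = 3/1078.
Cross-multiplying, 1*1078 = 1078 < 1323 = 3*441, so 1/441 is smaller: the convergent 25/9 is closer to x than 61/22.

25/9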